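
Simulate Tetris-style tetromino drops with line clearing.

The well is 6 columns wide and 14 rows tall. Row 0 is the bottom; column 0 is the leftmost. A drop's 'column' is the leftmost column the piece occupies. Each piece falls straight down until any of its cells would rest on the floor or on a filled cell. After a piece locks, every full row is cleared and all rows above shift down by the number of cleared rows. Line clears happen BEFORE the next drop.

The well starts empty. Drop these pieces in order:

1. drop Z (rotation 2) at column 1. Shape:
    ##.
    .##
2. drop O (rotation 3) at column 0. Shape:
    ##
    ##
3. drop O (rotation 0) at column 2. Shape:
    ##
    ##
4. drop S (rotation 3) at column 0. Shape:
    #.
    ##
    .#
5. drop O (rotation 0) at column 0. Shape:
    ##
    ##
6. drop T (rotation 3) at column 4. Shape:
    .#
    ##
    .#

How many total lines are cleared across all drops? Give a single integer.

Answer: 0

Derivation:
Drop 1: Z rot2 at col 1 lands with bottom-row=0; cleared 0 line(s) (total 0); column heights now [0 2 2 1 0 0], max=2
Drop 2: O rot3 at col 0 lands with bottom-row=2; cleared 0 line(s) (total 0); column heights now [4 4 2 1 0 0], max=4
Drop 3: O rot0 at col 2 lands with bottom-row=2; cleared 0 line(s) (total 0); column heights now [4 4 4 4 0 0], max=4
Drop 4: S rot3 at col 0 lands with bottom-row=4; cleared 0 line(s) (total 0); column heights now [7 6 4 4 0 0], max=7
Drop 5: O rot0 at col 0 lands with bottom-row=7; cleared 0 line(s) (total 0); column heights now [9 9 4 4 0 0], max=9
Drop 6: T rot3 at col 4 lands with bottom-row=0; cleared 0 line(s) (total 0); column heights now [9 9 4 4 2 3], max=9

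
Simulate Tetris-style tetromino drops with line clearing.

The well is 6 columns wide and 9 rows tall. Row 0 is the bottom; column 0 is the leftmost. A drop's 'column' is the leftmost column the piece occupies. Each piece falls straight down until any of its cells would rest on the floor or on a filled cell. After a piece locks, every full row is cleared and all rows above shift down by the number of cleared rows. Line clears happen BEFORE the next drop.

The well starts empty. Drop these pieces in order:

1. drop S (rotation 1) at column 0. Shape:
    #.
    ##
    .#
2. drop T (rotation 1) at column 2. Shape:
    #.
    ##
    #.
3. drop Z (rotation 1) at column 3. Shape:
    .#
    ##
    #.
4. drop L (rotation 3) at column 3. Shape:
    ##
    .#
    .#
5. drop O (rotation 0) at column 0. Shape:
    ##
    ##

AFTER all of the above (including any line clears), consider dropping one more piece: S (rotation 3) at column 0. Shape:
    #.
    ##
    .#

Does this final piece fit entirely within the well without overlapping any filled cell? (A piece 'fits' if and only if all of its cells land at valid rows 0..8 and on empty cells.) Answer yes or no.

Answer: yes

Derivation:
Drop 1: S rot1 at col 0 lands with bottom-row=0; cleared 0 line(s) (total 0); column heights now [3 2 0 0 0 0], max=3
Drop 2: T rot1 at col 2 lands with bottom-row=0; cleared 0 line(s) (total 0); column heights now [3 2 3 2 0 0], max=3
Drop 3: Z rot1 at col 3 lands with bottom-row=2; cleared 0 line(s) (total 0); column heights now [3 2 3 4 5 0], max=5
Drop 4: L rot3 at col 3 lands with bottom-row=5; cleared 0 line(s) (total 0); column heights now [3 2 3 8 8 0], max=8
Drop 5: O rot0 at col 0 lands with bottom-row=3; cleared 0 line(s) (total 0); column heights now [5 5 3 8 8 0], max=8
Test piece S rot3 at col 0 (width 2): heights before test = [5 5 3 8 8 0]; fits = True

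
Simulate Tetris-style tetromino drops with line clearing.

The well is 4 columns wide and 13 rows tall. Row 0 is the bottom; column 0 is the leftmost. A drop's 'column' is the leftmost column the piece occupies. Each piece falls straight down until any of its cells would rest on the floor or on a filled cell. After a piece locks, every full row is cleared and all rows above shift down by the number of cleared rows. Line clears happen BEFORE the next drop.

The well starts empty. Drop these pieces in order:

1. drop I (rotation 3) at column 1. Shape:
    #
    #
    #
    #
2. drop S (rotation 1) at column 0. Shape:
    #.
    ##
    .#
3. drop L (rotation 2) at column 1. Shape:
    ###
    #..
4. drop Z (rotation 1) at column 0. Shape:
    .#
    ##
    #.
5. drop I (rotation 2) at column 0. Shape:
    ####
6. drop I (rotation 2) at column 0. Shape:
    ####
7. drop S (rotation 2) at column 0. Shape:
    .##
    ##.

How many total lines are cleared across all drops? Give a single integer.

Answer: 3

Derivation:
Drop 1: I rot3 at col 1 lands with bottom-row=0; cleared 0 line(s) (total 0); column heights now [0 4 0 0], max=4
Drop 2: S rot1 at col 0 lands with bottom-row=4; cleared 0 line(s) (total 0); column heights now [7 6 0 0], max=7
Drop 3: L rot2 at col 1 lands with bottom-row=6; cleared 0 line(s) (total 0); column heights now [7 8 8 8], max=8
Drop 4: Z rot1 at col 0 lands with bottom-row=7; cleared 1 line(s) (total 1); column heights now [8 9 0 0], max=9
Drop 5: I rot2 at col 0 lands with bottom-row=9; cleared 1 line(s) (total 2); column heights now [8 9 0 0], max=9
Drop 6: I rot2 at col 0 lands with bottom-row=9; cleared 1 line(s) (total 3); column heights now [8 9 0 0], max=9
Drop 7: S rot2 at col 0 lands with bottom-row=9; cleared 0 line(s) (total 3); column heights now [10 11 11 0], max=11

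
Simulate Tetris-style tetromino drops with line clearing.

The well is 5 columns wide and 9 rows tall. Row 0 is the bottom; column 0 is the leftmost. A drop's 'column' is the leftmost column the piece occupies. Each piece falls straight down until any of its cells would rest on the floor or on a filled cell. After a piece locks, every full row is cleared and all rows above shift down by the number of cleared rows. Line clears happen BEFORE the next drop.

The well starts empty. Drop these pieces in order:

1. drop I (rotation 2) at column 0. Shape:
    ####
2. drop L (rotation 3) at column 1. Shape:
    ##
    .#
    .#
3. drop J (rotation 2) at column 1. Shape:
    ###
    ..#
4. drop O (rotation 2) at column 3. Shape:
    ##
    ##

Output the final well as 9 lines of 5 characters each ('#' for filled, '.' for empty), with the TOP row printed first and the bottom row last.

Answer: .....
.....
...##
...##
.###.
.###.
..#..
..#..
####.

Derivation:
Drop 1: I rot2 at col 0 lands with bottom-row=0; cleared 0 line(s) (total 0); column heights now [1 1 1 1 0], max=1
Drop 2: L rot3 at col 1 lands with bottom-row=1; cleared 0 line(s) (total 0); column heights now [1 4 4 1 0], max=4
Drop 3: J rot2 at col 1 lands with bottom-row=3; cleared 0 line(s) (total 0); column heights now [1 5 5 5 0], max=5
Drop 4: O rot2 at col 3 lands with bottom-row=5; cleared 0 line(s) (total 0); column heights now [1 5 5 7 7], max=7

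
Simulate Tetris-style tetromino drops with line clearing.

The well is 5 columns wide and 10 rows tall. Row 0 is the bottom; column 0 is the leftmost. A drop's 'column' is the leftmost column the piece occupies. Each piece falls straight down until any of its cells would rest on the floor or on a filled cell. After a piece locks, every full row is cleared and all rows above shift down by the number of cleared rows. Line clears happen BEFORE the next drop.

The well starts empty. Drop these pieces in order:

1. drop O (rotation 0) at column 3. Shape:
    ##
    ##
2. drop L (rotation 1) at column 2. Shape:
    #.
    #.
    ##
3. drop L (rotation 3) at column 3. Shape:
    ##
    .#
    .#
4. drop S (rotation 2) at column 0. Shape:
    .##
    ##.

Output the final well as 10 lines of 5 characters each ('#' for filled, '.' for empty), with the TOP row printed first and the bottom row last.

Drop 1: O rot0 at col 3 lands with bottom-row=0; cleared 0 line(s) (total 0); column heights now [0 0 0 2 2], max=2
Drop 2: L rot1 at col 2 lands with bottom-row=2; cleared 0 line(s) (total 0); column heights now [0 0 5 3 2], max=5
Drop 3: L rot3 at col 3 lands with bottom-row=2; cleared 0 line(s) (total 0); column heights now [0 0 5 5 5], max=5
Drop 4: S rot2 at col 0 lands with bottom-row=4; cleared 1 line(s) (total 1); column heights now [0 5 5 3 4], max=5

Answer: .....
.....
.....
.....
.....
.##..
..#.#
..###
...##
...##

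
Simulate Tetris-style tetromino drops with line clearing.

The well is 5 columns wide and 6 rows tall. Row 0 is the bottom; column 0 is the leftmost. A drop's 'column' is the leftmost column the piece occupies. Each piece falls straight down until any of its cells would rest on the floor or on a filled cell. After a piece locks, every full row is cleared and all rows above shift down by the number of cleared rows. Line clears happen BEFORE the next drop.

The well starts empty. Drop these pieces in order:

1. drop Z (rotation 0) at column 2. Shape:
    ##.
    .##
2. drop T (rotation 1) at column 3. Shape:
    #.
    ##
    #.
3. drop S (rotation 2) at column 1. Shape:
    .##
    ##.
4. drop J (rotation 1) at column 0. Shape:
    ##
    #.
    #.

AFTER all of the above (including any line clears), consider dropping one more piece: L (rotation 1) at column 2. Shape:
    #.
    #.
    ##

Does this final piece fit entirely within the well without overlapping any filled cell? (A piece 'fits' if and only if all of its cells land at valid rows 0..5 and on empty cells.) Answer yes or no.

Drop 1: Z rot0 at col 2 lands with bottom-row=0; cleared 0 line(s) (total 0); column heights now [0 0 2 2 1], max=2
Drop 2: T rot1 at col 3 lands with bottom-row=2; cleared 0 line(s) (total 0); column heights now [0 0 2 5 4], max=5
Drop 3: S rot2 at col 1 lands with bottom-row=4; cleared 0 line(s) (total 0); column heights now [0 5 6 6 4], max=6
Drop 4: J rot1 at col 0 lands with bottom-row=3; cleared 0 line(s) (total 0); column heights now [6 6 6 6 4], max=6
Test piece L rot1 at col 2 (width 2): heights before test = [6 6 6 6 4]; fits = False

Answer: no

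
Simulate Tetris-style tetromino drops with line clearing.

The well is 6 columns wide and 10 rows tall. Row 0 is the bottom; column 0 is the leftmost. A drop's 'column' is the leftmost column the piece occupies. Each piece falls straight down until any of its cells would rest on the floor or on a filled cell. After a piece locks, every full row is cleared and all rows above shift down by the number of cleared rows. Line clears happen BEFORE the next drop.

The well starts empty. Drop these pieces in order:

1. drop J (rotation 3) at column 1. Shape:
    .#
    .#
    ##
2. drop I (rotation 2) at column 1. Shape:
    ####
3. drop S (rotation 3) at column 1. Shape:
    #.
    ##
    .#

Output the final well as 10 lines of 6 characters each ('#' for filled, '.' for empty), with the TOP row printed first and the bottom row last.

Drop 1: J rot3 at col 1 lands with bottom-row=0; cleared 0 line(s) (total 0); column heights now [0 1 3 0 0 0], max=3
Drop 2: I rot2 at col 1 lands with bottom-row=3; cleared 0 line(s) (total 0); column heights now [0 4 4 4 4 0], max=4
Drop 3: S rot3 at col 1 lands with bottom-row=4; cleared 0 line(s) (total 0); column heights now [0 7 6 4 4 0], max=7

Answer: ......
......
......
.#....
.##...
..#...
.####.
..#...
..#...
.##...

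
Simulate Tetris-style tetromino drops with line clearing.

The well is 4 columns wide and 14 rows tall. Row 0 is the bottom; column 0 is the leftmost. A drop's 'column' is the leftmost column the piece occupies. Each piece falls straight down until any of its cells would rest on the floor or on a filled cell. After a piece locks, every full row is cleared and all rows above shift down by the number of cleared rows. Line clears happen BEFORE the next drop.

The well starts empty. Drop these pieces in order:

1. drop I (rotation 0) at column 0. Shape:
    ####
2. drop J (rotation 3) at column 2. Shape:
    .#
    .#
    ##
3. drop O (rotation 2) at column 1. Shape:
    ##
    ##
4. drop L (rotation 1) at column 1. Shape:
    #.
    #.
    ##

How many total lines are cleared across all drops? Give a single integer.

Drop 1: I rot0 at col 0 lands with bottom-row=0; cleared 1 line(s) (total 1); column heights now [0 0 0 0], max=0
Drop 2: J rot3 at col 2 lands with bottom-row=0; cleared 0 line(s) (total 1); column heights now [0 0 1 3], max=3
Drop 3: O rot2 at col 1 lands with bottom-row=1; cleared 0 line(s) (total 1); column heights now [0 3 3 3], max=3
Drop 4: L rot1 at col 1 lands with bottom-row=3; cleared 0 line(s) (total 1); column heights now [0 6 4 3], max=6

Answer: 1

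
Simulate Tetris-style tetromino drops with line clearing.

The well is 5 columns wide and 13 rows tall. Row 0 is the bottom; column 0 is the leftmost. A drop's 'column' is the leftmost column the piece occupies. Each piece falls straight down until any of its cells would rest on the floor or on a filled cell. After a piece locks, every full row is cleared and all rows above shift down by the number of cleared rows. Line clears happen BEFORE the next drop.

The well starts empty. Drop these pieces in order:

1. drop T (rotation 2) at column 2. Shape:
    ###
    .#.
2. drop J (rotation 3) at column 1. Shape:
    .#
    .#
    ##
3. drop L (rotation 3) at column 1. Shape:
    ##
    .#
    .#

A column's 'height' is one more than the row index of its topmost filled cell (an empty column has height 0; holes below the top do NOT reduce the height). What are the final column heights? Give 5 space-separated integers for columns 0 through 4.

Answer: 0 8 8 2 2

Derivation:
Drop 1: T rot2 at col 2 lands with bottom-row=0; cleared 0 line(s) (total 0); column heights now [0 0 2 2 2], max=2
Drop 2: J rot3 at col 1 lands with bottom-row=2; cleared 0 line(s) (total 0); column heights now [0 3 5 2 2], max=5
Drop 3: L rot3 at col 1 lands with bottom-row=5; cleared 0 line(s) (total 0); column heights now [0 8 8 2 2], max=8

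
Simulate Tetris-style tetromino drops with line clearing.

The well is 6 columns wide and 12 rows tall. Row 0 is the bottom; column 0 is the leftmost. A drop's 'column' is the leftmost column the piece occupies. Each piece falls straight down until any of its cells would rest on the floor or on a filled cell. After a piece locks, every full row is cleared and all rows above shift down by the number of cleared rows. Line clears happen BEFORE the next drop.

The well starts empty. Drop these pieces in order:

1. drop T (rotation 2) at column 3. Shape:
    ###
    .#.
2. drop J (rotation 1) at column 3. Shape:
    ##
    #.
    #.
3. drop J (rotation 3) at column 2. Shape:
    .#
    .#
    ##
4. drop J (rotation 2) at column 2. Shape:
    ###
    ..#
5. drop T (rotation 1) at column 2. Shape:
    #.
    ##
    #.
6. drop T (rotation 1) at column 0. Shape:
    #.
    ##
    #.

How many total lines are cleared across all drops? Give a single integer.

Drop 1: T rot2 at col 3 lands with bottom-row=0; cleared 0 line(s) (total 0); column heights now [0 0 0 2 2 2], max=2
Drop 2: J rot1 at col 3 lands with bottom-row=2; cleared 0 line(s) (total 0); column heights now [0 0 0 5 5 2], max=5
Drop 3: J rot3 at col 2 lands with bottom-row=5; cleared 0 line(s) (total 0); column heights now [0 0 6 8 5 2], max=8
Drop 4: J rot2 at col 2 lands with bottom-row=7; cleared 0 line(s) (total 0); column heights now [0 0 9 9 9 2], max=9
Drop 5: T rot1 at col 2 lands with bottom-row=9; cleared 0 line(s) (total 0); column heights now [0 0 12 11 9 2], max=12
Drop 6: T rot1 at col 0 lands with bottom-row=0; cleared 0 line(s) (total 0); column heights now [3 2 12 11 9 2], max=12

Answer: 0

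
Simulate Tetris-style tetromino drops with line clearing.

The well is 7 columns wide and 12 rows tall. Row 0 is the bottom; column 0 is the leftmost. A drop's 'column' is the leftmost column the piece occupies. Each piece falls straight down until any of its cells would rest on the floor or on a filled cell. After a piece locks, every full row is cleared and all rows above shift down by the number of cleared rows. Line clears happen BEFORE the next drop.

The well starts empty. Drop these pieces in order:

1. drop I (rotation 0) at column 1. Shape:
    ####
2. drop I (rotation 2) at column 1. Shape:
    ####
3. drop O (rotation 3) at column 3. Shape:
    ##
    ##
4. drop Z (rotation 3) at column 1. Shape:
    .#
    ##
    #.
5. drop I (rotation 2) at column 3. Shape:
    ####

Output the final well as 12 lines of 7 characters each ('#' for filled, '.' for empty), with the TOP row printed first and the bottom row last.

Drop 1: I rot0 at col 1 lands with bottom-row=0; cleared 0 line(s) (total 0); column heights now [0 1 1 1 1 0 0], max=1
Drop 2: I rot2 at col 1 lands with bottom-row=1; cleared 0 line(s) (total 0); column heights now [0 2 2 2 2 0 0], max=2
Drop 3: O rot3 at col 3 lands with bottom-row=2; cleared 0 line(s) (total 0); column heights now [0 2 2 4 4 0 0], max=4
Drop 4: Z rot3 at col 1 lands with bottom-row=2; cleared 0 line(s) (total 0); column heights now [0 4 5 4 4 0 0], max=5
Drop 5: I rot2 at col 3 lands with bottom-row=4; cleared 0 line(s) (total 0); column heights now [0 4 5 5 5 5 5], max=5

Answer: .......
.......
.......
.......
.......
.......
.......
..#####
.####..
.#.##..
.####..
.####..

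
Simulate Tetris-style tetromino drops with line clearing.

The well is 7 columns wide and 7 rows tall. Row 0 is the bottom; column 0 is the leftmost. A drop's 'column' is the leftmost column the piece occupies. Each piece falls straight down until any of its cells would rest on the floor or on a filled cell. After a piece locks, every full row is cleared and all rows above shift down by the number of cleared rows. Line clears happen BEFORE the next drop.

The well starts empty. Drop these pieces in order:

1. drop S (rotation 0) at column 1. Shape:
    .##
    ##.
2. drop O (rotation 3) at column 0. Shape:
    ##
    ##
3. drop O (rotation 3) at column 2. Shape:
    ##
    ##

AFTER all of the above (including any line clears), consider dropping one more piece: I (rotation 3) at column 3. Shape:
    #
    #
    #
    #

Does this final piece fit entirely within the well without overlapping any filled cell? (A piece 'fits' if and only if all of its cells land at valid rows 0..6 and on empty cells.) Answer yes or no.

Drop 1: S rot0 at col 1 lands with bottom-row=0; cleared 0 line(s) (total 0); column heights now [0 1 2 2 0 0 0], max=2
Drop 2: O rot3 at col 0 lands with bottom-row=1; cleared 0 line(s) (total 0); column heights now [3 3 2 2 0 0 0], max=3
Drop 3: O rot3 at col 2 lands with bottom-row=2; cleared 0 line(s) (total 0); column heights now [3 3 4 4 0 0 0], max=4
Test piece I rot3 at col 3 (width 1): heights before test = [3 3 4 4 0 0 0]; fits = False

Answer: no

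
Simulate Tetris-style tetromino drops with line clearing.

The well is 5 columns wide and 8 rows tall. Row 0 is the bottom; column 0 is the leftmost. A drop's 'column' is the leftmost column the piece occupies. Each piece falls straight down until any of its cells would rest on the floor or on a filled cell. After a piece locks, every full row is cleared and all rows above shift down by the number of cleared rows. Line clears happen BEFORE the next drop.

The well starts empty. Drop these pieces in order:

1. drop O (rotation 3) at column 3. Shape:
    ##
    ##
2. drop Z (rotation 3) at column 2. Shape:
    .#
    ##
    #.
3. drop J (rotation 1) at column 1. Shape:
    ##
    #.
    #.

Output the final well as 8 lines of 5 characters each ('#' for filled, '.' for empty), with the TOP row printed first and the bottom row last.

Answer: .....
.....
.....
.....
.###.
.###.
.####
...##

Derivation:
Drop 1: O rot3 at col 3 lands with bottom-row=0; cleared 0 line(s) (total 0); column heights now [0 0 0 2 2], max=2
Drop 2: Z rot3 at col 2 lands with bottom-row=1; cleared 0 line(s) (total 0); column heights now [0 0 3 4 2], max=4
Drop 3: J rot1 at col 1 lands with bottom-row=1; cleared 0 line(s) (total 0); column heights now [0 4 4 4 2], max=4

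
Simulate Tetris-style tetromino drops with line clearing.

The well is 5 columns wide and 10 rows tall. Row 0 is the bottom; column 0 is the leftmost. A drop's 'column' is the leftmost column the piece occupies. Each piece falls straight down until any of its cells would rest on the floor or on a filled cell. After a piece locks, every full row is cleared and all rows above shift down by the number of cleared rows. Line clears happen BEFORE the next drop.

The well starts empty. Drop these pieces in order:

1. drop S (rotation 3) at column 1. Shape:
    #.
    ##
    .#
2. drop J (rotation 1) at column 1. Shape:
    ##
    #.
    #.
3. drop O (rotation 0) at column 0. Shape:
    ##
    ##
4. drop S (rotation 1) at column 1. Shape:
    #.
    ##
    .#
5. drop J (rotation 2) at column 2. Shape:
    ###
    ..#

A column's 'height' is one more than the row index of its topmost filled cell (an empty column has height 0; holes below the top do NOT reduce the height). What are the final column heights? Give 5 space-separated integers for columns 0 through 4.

Answer: 8 10 10 10 10

Derivation:
Drop 1: S rot3 at col 1 lands with bottom-row=0; cleared 0 line(s) (total 0); column heights now [0 3 2 0 0], max=3
Drop 2: J rot1 at col 1 lands with bottom-row=3; cleared 0 line(s) (total 0); column heights now [0 6 6 0 0], max=6
Drop 3: O rot0 at col 0 lands with bottom-row=6; cleared 0 line(s) (total 0); column heights now [8 8 6 0 0], max=8
Drop 4: S rot1 at col 1 lands with bottom-row=7; cleared 0 line(s) (total 0); column heights now [8 10 9 0 0], max=10
Drop 5: J rot2 at col 2 lands with bottom-row=8; cleared 0 line(s) (total 0); column heights now [8 10 10 10 10], max=10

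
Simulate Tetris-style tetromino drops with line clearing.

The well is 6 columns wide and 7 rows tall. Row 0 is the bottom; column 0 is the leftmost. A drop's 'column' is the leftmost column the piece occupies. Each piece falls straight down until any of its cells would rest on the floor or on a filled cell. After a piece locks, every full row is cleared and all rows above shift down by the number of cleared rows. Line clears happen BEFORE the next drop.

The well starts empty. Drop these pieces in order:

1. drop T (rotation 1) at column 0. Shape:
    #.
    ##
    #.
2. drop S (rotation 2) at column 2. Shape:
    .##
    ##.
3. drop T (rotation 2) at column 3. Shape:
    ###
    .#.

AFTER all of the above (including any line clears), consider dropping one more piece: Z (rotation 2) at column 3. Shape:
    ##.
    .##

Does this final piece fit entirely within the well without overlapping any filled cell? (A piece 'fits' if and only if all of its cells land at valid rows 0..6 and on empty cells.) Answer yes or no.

Answer: yes

Derivation:
Drop 1: T rot1 at col 0 lands with bottom-row=0; cleared 0 line(s) (total 0); column heights now [3 2 0 0 0 0], max=3
Drop 2: S rot2 at col 2 lands with bottom-row=0; cleared 0 line(s) (total 0); column heights now [3 2 1 2 2 0], max=3
Drop 3: T rot2 at col 3 lands with bottom-row=2; cleared 0 line(s) (total 0); column heights now [3 2 1 4 4 4], max=4
Test piece Z rot2 at col 3 (width 3): heights before test = [3 2 1 4 4 4]; fits = True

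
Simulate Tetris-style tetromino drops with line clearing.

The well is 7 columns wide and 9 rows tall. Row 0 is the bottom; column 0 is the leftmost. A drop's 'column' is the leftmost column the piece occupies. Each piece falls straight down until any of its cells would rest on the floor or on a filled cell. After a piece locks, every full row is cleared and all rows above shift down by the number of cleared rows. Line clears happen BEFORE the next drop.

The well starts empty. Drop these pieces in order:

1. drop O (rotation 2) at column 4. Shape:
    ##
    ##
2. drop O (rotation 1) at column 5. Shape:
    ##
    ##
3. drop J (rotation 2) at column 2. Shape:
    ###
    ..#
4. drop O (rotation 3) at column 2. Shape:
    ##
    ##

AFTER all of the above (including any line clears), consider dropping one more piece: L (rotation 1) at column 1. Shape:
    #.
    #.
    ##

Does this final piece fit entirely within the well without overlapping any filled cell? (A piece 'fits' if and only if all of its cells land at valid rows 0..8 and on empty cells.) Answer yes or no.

Drop 1: O rot2 at col 4 lands with bottom-row=0; cleared 0 line(s) (total 0); column heights now [0 0 0 0 2 2 0], max=2
Drop 2: O rot1 at col 5 lands with bottom-row=2; cleared 0 line(s) (total 0); column heights now [0 0 0 0 2 4 4], max=4
Drop 3: J rot2 at col 2 lands with bottom-row=2; cleared 0 line(s) (total 0); column heights now [0 0 4 4 4 4 4], max=4
Drop 4: O rot3 at col 2 lands with bottom-row=4; cleared 0 line(s) (total 0); column heights now [0 0 6 6 4 4 4], max=6
Test piece L rot1 at col 1 (width 2): heights before test = [0 0 6 6 4 4 4]; fits = True

Answer: yes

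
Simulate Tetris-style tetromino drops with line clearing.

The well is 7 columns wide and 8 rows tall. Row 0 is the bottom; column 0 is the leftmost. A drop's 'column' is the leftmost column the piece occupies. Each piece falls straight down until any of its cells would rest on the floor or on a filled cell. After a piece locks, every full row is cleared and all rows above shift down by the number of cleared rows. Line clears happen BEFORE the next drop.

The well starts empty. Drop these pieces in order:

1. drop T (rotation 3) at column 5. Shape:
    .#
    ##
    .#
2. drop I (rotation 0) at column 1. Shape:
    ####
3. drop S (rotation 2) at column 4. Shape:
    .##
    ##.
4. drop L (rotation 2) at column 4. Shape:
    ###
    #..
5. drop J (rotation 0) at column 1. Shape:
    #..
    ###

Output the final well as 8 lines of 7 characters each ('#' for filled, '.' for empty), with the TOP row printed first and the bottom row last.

Answer: .......
.......
.......
....###
....###
.#..###
.###.##
.####.#

Derivation:
Drop 1: T rot3 at col 5 lands with bottom-row=0; cleared 0 line(s) (total 0); column heights now [0 0 0 0 0 2 3], max=3
Drop 2: I rot0 at col 1 lands with bottom-row=0; cleared 0 line(s) (total 0); column heights now [0 1 1 1 1 2 3], max=3
Drop 3: S rot2 at col 4 lands with bottom-row=2; cleared 0 line(s) (total 0); column heights now [0 1 1 1 3 4 4], max=4
Drop 4: L rot2 at col 4 lands with bottom-row=3; cleared 0 line(s) (total 0); column heights now [0 1 1 1 5 5 5], max=5
Drop 5: J rot0 at col 1 lands with bottom-row=1; cleared 0 line(s) (total 0); column heights now [0 3 2 2 5 5 5], max=5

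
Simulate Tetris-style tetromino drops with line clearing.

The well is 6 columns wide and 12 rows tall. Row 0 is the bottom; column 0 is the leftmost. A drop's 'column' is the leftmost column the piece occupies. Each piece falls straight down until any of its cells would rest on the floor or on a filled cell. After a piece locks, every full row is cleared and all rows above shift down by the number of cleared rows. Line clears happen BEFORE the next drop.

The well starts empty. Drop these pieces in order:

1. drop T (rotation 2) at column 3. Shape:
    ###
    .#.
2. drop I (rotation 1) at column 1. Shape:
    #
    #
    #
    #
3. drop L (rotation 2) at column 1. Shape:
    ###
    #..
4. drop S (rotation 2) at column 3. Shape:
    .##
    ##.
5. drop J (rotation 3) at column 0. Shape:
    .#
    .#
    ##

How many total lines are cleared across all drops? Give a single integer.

Drop 1: T rot2 at col 3 lands with bottom-row=0; cleared 0 line(s) (total 0); column heights now [0 0 0 2 2 2], max=2
Drop 2: I rot1 at col 1 lands with bottom-row=0; cleared 0 line(s) (total 0); column heights now [0 4 0 2 2 2], max=4
Drop 3: L rot2 at col 1 lands with bottom-row=4; cleared 0 line(s) (total 0); column heights now [0 6 6 6 2 2], max=6
Drop 4: S rot2 at col 3 lands with bottom-row=6; cleared 0 line(s) (total 0); column heights now [0 6 6 7 8 8], max=8
Drop 5: J rot3 at col 0 lands with bottom-row=6; cleared 0 line(s) (total 0); column heights now [7 9 6 7 8 8], max=9

Answer: 0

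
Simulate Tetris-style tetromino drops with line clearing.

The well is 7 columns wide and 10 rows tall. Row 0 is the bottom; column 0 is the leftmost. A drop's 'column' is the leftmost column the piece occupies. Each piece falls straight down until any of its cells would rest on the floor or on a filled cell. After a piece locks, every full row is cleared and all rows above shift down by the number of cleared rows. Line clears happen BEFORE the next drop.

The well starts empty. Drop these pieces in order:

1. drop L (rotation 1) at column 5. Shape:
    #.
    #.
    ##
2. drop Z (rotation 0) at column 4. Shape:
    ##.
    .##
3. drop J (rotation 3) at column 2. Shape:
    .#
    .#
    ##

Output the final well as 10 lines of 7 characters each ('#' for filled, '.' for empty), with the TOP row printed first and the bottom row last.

Answer: .......
.......
.......
.......
.......
....##.
.....##
...#.#.
...#.#.
..##.##

Derivation:
Drop 1: L rot1 at col 5 lands with bottom-row=0; cleared 0 line(s) (total 0); column heights now [0 0 0 0 0 3 1], max=3
Drop 2: Z rot0 at col 4 lands with bottom-row=3; cleared 0 line(s) (total 0); column heights now [0 0 0 0 5 5 4], max=5
Drop 3: J rot3 at col 2 lands with bottom-row=0; cleared 0 line(s) (total 0); column heights now [0 0 1 3 5 5 4], max=5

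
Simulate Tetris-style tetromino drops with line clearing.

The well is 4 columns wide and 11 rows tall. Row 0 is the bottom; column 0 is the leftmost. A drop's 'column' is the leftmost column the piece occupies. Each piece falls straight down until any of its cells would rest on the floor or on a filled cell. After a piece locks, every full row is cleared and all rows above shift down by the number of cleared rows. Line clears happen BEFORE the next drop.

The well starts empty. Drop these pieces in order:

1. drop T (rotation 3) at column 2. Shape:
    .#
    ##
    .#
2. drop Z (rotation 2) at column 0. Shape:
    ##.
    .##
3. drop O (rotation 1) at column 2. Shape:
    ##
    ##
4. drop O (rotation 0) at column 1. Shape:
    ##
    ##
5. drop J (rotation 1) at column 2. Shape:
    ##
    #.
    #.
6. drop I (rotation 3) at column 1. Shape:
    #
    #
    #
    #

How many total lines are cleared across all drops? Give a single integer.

Answer: 1

Derivation:
Drop 1: T rot3 at col 2 lands with bottom-row=0; cleared 0 line(s) (total 0); column heights now [0 0 2 3], max=3
Drop 2: Z rot2 at col 0 lands with bottom-row=2; cleared 0 line(s) (total 0); column heights now [4 4 3 3], max=4
Drop 3: O rot1 at col 2 lands with bottom-row=3; cleared 1 line(s) (total 1); column heights now [0 3 4 4], max=4
Drop 4: O rot0 at col 1 lands with bottom-row=4; cleared 0 line(s) (total 1); column heights now [0 6 6 4], max=6
Drop 5: J rot1 at col 2 lands with bottom-row=6; cleared 0 line(s) (total 1); column heights now [0 6 9 9], max=9
Drop 6: I rot3 at col 1 lands with bottom-row=6; cleared 0 line(s) (total 1); column heights now [0 10 9 9], max=10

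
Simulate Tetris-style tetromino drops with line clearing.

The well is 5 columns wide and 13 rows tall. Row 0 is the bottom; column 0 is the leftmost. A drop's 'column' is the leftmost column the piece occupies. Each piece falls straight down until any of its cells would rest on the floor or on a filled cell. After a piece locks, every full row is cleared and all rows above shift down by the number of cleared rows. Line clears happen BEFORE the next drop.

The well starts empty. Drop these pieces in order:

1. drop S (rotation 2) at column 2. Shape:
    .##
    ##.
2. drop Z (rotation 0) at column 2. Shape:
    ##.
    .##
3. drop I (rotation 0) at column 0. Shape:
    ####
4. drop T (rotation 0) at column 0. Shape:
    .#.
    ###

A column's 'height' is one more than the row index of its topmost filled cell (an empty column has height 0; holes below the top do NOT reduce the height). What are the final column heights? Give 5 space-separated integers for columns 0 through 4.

Answer: 6 7 6 5 3

Derivation:
Drop 1: S rot2 at col 2 lands with bottom-row=0; cleared 0 line(s) (total 0); column heights now [0 0 1 2 2], max=2
Drop 2: Z rot0 at col 2 lands with bottom-row=2; cleared 0 line(s) (total 0); column heights now [0 0 4 4 3], max=4
Drop 3: I rot0 at col 0 lands with bottom-row=4; cleared 0 line(s) (total 0); column heights now [5 5 5 5 3], max=5
Drop 4: T rot0 at col 0 lands with bottom-row=5; cleared 0 line(s) (total 0); column heights now [6 7 6 5 3], max=7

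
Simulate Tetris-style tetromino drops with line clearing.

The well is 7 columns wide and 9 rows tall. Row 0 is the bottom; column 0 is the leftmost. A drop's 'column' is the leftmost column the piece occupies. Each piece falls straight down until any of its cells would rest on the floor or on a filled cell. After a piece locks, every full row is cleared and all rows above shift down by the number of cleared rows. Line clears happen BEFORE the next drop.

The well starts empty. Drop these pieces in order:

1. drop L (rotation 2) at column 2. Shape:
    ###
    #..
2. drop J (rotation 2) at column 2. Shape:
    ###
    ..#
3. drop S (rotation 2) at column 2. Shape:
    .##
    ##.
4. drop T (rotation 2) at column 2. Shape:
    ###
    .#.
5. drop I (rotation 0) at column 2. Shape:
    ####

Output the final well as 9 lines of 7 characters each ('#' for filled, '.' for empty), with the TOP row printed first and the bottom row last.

Drop 1: L rot2 at col 2 lands with bottom-row=0; cleared 0 line(s) (total 0); column heights now [0 0 2 2 2 0 0], max=2
Drop 2: J rot2 at col 2 lands with bottom-row=2; cleared 0 line(s) (total 0); column heights now [0 0 4 4 4 0 0], max=4
Drop 3: S rot2 at col 2 lands with bottom-row=4; cleared 0 line(s) (total 0); column heights now [0 0 5 6 6 0 0], max=6
Drop 4: T rot2 at col 2 lands with bottom-row=6; cleared 0 line(s) (total 0); column heights now [0 0 8 8 8 0 0], max=8
Drop 5: I rot0 at col 2 lands with bottom-row=8; cleared 0 line(s) (total 0); column heights now [0 0 9 9 9 9 0], max=9

Answer: ..####.
..###..
...#...
...##..
..##...
..###..
....#..
..###..
..#....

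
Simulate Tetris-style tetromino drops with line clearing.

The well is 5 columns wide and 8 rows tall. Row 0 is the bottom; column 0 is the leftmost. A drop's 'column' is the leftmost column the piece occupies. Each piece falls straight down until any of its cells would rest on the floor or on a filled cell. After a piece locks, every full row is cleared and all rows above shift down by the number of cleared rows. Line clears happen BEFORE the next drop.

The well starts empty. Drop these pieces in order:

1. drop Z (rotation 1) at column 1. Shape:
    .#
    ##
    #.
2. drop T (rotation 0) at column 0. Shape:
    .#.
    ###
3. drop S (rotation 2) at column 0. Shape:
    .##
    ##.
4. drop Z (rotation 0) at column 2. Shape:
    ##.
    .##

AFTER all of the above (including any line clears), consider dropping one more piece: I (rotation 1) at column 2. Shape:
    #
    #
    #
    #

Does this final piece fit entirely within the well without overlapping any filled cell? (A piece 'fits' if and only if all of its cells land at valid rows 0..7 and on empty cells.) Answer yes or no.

Answer: no

Derivation:
Drop 1: Z rot1 at col 1 lands with bottom-row=0; cleared 0 line(s) (total 0); column heights now [0 2 3 0 0], max=3
Drop 2: T rot0 at col 0 lands with bottom-row=3; cleared 0 line(s) (total 0); column heights now [4 5 4 0 0], max=5
Drop 3: S rot2 at col 0 lands with bottom-row=5; cleared 0 line(s) (total 0); column heights now [6 7 7 0 0], max=7
Drop 4: Z rot0 at col 2 lands with bottom-row=6; cleared 0 line(s) (total 0); column heights now [6 7 8 8 7], max=8
Test piece I rot1 at col 2 (width 1): heights before test = [6 7 8 8 7]; fits = False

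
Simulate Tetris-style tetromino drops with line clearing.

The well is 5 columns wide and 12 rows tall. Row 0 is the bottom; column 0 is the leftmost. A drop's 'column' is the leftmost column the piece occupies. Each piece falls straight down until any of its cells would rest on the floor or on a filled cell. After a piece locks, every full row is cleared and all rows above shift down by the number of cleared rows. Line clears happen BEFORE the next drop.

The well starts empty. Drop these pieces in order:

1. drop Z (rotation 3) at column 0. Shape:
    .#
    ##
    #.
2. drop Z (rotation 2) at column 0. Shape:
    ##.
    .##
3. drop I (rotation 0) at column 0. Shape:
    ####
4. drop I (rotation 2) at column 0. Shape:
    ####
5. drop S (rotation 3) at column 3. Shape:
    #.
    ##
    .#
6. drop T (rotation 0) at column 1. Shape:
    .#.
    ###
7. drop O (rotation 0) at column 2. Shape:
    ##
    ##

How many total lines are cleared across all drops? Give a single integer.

Drop 1: Z rot3 at col 0 lands with bottom-row=0; cleared 0 line(s) (total 0); column heights now [2 3 0 0 0], max=3
Drop 2: Z rot2 at col 0 lands with bottom-row=3; cleared 0 line(s) (total 0); column heights now [5 5 4 0 0], max=5
Drop 3: I rot0 at col 0 lands with bottom-row=5; cleared 0 line(s) (total 0); column heights now [6 6 6 6 0], max=6
Drop 4: I rot2 at col 0 lands with bottom-row=6; cleared 0 line(s) (total 0); column heights now [7 7 7 7 0], max=7
Drop 5: S rot3 at col 3 lands with bottom-row=6; cleared 1 line(s) (total 1); column heights now [6 6 6 8 7], max=8
Drop 6: T rot0 at col 1 lands with bottom-row=8; cleared 0 line(s) (total 1); column heights now [6 9 10 9 7], max=10
Drop 7: O rot0 at col 2 lands with bottom-row=10; cleared 0 line(s) (total 1); column heights now [6 9 12 12 7], max=12

Answer: 1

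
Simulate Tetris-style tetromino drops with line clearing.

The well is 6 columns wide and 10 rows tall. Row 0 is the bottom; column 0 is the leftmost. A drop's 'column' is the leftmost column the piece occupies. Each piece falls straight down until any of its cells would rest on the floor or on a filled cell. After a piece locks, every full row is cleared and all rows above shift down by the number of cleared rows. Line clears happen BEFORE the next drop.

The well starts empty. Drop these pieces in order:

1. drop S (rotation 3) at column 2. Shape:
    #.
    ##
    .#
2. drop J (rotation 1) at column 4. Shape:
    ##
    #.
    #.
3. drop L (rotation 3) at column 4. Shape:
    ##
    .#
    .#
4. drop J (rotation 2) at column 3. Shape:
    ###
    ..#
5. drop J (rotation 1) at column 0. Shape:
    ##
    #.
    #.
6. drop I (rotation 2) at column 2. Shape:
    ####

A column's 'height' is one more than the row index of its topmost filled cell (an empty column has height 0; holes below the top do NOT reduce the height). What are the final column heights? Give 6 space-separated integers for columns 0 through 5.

Answer: 3 3 9 9 9 9

Derivation:
Drop 1: S rot3 at col 2 lands with bottom-row=0; cleared 0 line(s) (total 0); column heights now [0 0 3 2 0 0], max=3
Drop 2: J rot1 at col 4 lands with bottom-row=0; cleared 0 line(s) (total 0); column heights now [0 0 3 2 3 3], max=3
Drop 3: L rot3 at col 4 lands with bottom-row=3; cleared 0 line(s) (total 0); column heights now [0 0 3 2 6 6], max=6
Drop 4: J rot2 at col 3 lands with bottom-row=6; cleared 0 line(s) (total 0); column heights now [0 0 3 8 8 8], max=8
Drop 5: J rot1 at col 0 lands with bottom-row=0; cleared 0 line(s) (total 0); column heights now [3 3 3 8 8 8], max=8
Drop 6: I rot2 at col 2 lands with bottom-row=8; cleared 0 line(s) (total 0); column heights now [3 3 9 9 9 9], max=9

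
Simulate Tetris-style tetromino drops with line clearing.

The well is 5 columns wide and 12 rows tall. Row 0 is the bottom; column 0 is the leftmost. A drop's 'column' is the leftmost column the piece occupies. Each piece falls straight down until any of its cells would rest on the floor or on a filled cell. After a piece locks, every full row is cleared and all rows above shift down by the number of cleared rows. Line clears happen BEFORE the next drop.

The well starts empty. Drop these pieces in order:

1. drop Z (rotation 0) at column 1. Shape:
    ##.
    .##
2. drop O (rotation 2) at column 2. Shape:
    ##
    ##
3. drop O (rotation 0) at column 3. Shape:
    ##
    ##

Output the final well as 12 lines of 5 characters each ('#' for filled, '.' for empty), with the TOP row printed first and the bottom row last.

Drop 1: Z rot0 at col 1 lands with bottom-row=0; cleared 0 line(s) (total 0); column heights now [0 2 2 1 0], max=2
Drop 2: O rot2 at col 2 lands with bottom-row=2; cleared 0 line(s) (total 0); column heights now [0 2 4 4 0], max=4
Drop 3: O rot0 at col 3 lands with bottom-row=4; cleared 0 line(s) (total 0); column heights now [0 2 4 6 6], max=6

Answer: .....
.....
.....
.....
.....
.....
...##
...##
..##.
..##.
.##..
..##.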